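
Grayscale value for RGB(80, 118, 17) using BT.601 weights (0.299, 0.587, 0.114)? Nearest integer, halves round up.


Gray = 0.299×R + 0.587×G + 0.114×B
Gray = 0.299×80 + 0.587×118 + 0.114×17
Gray = 23.920 + 69.266 + 1.938
Gray = 95.124 → round half up → 95
Gray = 95


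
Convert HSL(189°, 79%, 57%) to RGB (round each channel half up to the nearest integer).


H=189°, S=0.79, L=0.57
C = (1-|2L-1|)×S = (1-|0.14|)×0.79 = 0.6794
H' = H/60 = 189/60 ≈ 3.1500; X = C×(1-|H' mod 2 - 1|) = 0.57749
m = L - C/2 = 0.57 - 0.3397 = 0.2303
Sector ⌊H'⌋ = 3 → (R',G',B') = (0.0, 0.57749, 0.6794)
RGB = ((R'+m)×255, (G'+m)×255, (B'+m)×255) = (58.7265, 205.98645, 231.9735)
Round half up → RGB(59, 206, 232)


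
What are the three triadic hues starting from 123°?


Triadic: equally spaced at 120° intervals
H1 = 123°
H2 = (123 + 120) mod 360 = 243°
H3 = (123 + 240) mod 360 = 3°
Triadic = 123°, 243°, 3°


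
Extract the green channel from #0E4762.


Color: #0E4762
R = 0E = 14
G = 47 = 71
B = 62 = 98
Green = 71


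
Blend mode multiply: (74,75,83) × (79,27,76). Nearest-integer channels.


Multiply: C = A×B/255, rounded to nearest integer
R: 74×79/255 = 5846/255 ≈ 22.925 → 23
G: 75×27/255 = 2025/255 ≈ 7.941 → 8
B: 83×76/255 = 6308/255 ≈ 24.737 → 25
= RGB(23, 8, 25)


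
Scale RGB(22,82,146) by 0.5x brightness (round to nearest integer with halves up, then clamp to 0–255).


Multiply each channel by 0.5, round half up, clamp to [0, 255]
R: 22×0.5 = 11
G: 82×0.5 = 41
B: 146×0.5 = 73
= RGB(11, 41, 73)


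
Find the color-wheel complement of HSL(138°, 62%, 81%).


Complement = opposite side of color wheel = hue + 180°
H' = (138 + 180) mod 360 = 318°
S and L unchanged.
= HSL(318°, 62%, 81%)


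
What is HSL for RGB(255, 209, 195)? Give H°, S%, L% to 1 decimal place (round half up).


Normalize: R'=255/255≈1.0000, G'=209/255≈0.8196, B'=195/255≈0.7647
Max=255/255, Min=195/255, Δ=Max-Min=60/255
L = (Max+Min)/2 = (255+195)/510 = 450/510 = 0.88235… → L = 88.2%
L > 0.5 → S = Δ/(2-Max-Min) = 60/(510-255-195) = 60/60 = 1 → S = 100.0%
(the 1/255 factors cancel in S and H, so raw channel differences can be used)
Max is R' → H = 60 × (((G-B)/Δ) mod 6) = 60 × (((209-195)/60) mod 6)
  14/60 = 0.2333…
  H = 60 × 0.2333… = 14° → H = 14.0°
= HSL(14.0°, 100.0%, 88.2%)


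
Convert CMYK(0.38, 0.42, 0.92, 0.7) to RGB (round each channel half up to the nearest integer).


R = 255 × (1-C) × (1-K) = 255 × 0.62 × 0.30 = 47.43 → 47
G = 255 × (1-M) × (1-K) = 255 × 0.58 × 0.30 = 44.37 → 44
B = 255 × (1-Y) × (1-K) = 255 × 0.08 × 0.30 = 6.12 → 6
= RGB(47, 44, 6)


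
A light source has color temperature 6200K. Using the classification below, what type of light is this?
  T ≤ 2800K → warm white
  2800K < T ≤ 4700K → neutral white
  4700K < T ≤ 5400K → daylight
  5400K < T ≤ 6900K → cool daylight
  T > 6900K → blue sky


Temperature: 6200K
5400K < 6200K ≤ 6900K → cool daylight
Classification: cool daylight


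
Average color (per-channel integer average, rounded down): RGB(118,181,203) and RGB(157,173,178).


Midpoint: each channel = ⌊(C₁+C₂)/2⌋
R: ⌊(118+157)/2⌋ = 137
G: ⌊(181+173)/2⌋ = 177
B: ⌊(203+178)/2⌋ = 190
= RGB(137, 177, 190)


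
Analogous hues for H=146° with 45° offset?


Base hue: 146°
Left analog: (146 - 45) mod 360 = 101°
Right analog: (146 + 45) mod 360 = 191°
Analogous hues = 101° and 191°


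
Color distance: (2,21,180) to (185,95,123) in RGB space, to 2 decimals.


d = √[(R₁-R₂)² + (G₁-G₂)² + (B₁-B₂)²]
d = √[(2-185)² + (21-95)² + (180-123)²]
d = √[33489 + 5476 + 3249]
d = √42214
d ≈ 205.46


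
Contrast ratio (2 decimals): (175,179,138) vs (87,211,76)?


Linearize each sRGB channel c=v/255: c/12.92 if c ≤ 0.04045 else ((c+0.055)/1.055)^2.4
L = 0.2126×R_lin + 0.7152×G_lin + 0.0722×B_lin
Color 1 (175,179,138):
  R=175: 175/255≈0.6863 > 0.04045 → ((0.6863+0.055)/1.055)^2.4 ≈ 0.42869
  G=179: 179/255≈0.7020 > 0.04045 → ((0.7020+0.055)/1.055)^2.4 ≈ 0.45079
  B=138: 138/255≈0.5412 > 0.04045 → ((0.5412+0.055)/1.055)^2.4 ≈ 0.25415
  L1 = 0.2126×0.42869 + 0.7152×0.45079 + 0.0722×0.25415 ≈ 0.43189
Color 2 (87,211,76):
  R=87: 87/255≈0.3412 > 0.04045 → ((0.3412+0.055)/1.055)^2.4 ≈ 0.09531
  G=211: 211/255≈0.8275 > 0.04045 → ((0.8275+0.055)/1.055)^2.4 ≈ 0.65141
  B=76: 76/255≈0.2980 > 0.04045 → ((0.2980+0.055)/1.055)^2.4 ≈ 0.07227
  L2 = 0.2126×0.09531 + 0.7152×0.65141 + 0.0722×0.07227 ≈ 0.49137
Lighter = 0.49137, Darker = 0.43189
Ratio = (L_lighter + 0.05) / (L_darker + 0.05)
Ratio = (0.49137 + 0.05) / (0.43189 + 0.05) = 0.54137 / 0.48189 ≈ 1.1234
Ratio ≈ 1.12:1


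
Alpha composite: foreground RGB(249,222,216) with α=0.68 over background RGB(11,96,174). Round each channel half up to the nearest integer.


C = α×F + (1-α)×B, with 1-α = 0.32
R: 0.68×249 + 0.32×11 = 169.32 + 3.52 = 172.84 → 173
G: 0.68×222 + 0.32×96 = 150.96 + 30.72 = 181.68 → 182
B: 0.68×216 + 0.32×174 = 146.88 + 55.68 = 202.56 → 203
= RGB(173, 182, 203)


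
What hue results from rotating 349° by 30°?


New hue = (H + rotation) mod 360
New hue = (349 + 30) mod 360
= 379 mod 360
= 19°


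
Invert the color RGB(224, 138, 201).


Invert: (255-R, 255-G, 255-B)
R: 255-224 = 31
G: 255-138 = 117
B: 255-201 = 54
= RGB(31, 117, 54)


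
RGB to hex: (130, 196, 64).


R = 130 → 82 (hex)
G = 196 → C4 (hex)
B = 64 → 40 (hex)
Hex = #82C440


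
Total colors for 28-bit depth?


Colors = 2^bits = 2^28
= 268,435,456 colors


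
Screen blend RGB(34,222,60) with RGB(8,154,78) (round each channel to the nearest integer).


Screen: C = 255 - (255-A)×(255-B)/255, rounded to nearest integer
R: 255 - (255-34)×(255-8)/255 = 255 - 54587/255 ≈ 255 - 214.067 = 40.933 → 41
G: 255 - (255-222)×(255-154)/255 = 255 - 3333/255 ≈ 255 - 13.071 = 241.929 → 242
B: 255 - (255-60)×(255-78)/255 = 255 - 34515/255 ≈ 255 - 135.353 = 119.647 → 120
= RGB(41, 242, 120)


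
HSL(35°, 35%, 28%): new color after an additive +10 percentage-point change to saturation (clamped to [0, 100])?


Original S = 35%
Adjustment = +10 percentage points
New S = 35 + (10) = 45
Clamp to [0, 100] → 45
= HSL(35°, 45%, 28%)


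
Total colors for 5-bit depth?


Colors = 2^bits = 2^5
= 32 colors


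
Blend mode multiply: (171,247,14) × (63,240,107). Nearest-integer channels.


Multiply: C = A×B/255, rounded to nearest integer
R: 171×63/255 = 10773/255 ≈ 42.247 → 42
G: 247×240/255 = 59280/255 ≈ 232.471 → 232
B: 14×107/255 = 1498/255 ≈ 5.875 → 6
= RGB(42, 232, 6)


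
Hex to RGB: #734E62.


73 → 115 (R)
4E → 78 (G)
62 → 98 (B)
= RGB(115, 78, 98)


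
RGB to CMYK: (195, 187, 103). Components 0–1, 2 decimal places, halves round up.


R'=195/255≈0.7647, G'=187/255≈0.7333, B'=103/255≈0.4039
K = 1 - max(R',G',B') = 1 - 195/255 = 60/255 = 0.23529… → 0.24
(1-R'-K)/(1-K) simplifies to (max-R)/max with max = 195:
C = (195-195)/195 = 0/195 = 0 → 0.00
M = (195-187)/195 = 8/195 = 0.04102… → 0.04
Y = (195-103)/195 = 92/195 = 0.47179… → 0.47
= CMYK(0.00, 0.04, 0.47, 0.24)


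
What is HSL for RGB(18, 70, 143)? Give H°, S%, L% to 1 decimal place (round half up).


Normalize: R'=18/255≈0.0706, G'=70/255≈0.2745, B'=143/255≈0.5608
Max=143/255, Min=18/255, Δ=Max-Min=125/255
L = (Max+Min)/2 = (143+18)/510 = 161/510 = 0.31568… → L = 31.6%
L ≤ 0.5 → S = Δ/(Max+Min) = 125/(143+18) = 125/161 = 0.77639… → S = 77.6%
(the 1/255 factors cancel in S and H, so raw channel differences can be used)
Max is B' → H = 60 × ((R-G)/Δ + 4) = 60 × ((18-70)/125 + 4)
  -52/125 + 4 = -0.416 + 4 = 3.584
  H = 60 × 3.584 = 215.04° → H = 215.0°
= HSL(215.0°, 77.6%, 31.6%)


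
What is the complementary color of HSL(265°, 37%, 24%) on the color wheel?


Complement = opposite side of color wheel = hue + 180°
H' = (265 + 180) mod 360 = 85°
S and L unchanged.
= HSL(85°, 37%, 24%)


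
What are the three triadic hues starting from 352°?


Triadic: equally spaced at 120° intervals
H1 = 352°
H2 = (352 + 120) mod 360 = 112°
H3 = (352 + 240) mod 360 = 232°
Triadic = 352°, 112°, 232°


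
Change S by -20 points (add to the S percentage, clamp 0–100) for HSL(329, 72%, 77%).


Original S = 72%
Adjustment = -20 percentage points
New S = 72 + (-20) = 52
Clamp to [0, 100] → 52
= HSL(329°, 52%, 77%)


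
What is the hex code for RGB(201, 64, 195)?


R = 201 → C9 (hex)
G = 64 → 40 (hex)
B = 195 → C3 (hex)
Hex = #C940C3


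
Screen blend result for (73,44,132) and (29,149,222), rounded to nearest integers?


Screen: C = 255 - (255-A)×(255-B)/255, rounded to nearest integer
R: 255 - (255-73)×(255-29)/255 = 255 - 41132/255 ≈ 255 - 161.302 = 93.698 → 94
G: 255 - (255-44)×(255-149)/255 = 255 - 22366/255 ≈ 255 - 87.710 = 167.290 → 167
B: 255 - (255-132)×(255-222)/255 = 255 - 4059/255 ≈ 255 - 15.918 = 239.082 → 239
= RGB(94, 167, 239)


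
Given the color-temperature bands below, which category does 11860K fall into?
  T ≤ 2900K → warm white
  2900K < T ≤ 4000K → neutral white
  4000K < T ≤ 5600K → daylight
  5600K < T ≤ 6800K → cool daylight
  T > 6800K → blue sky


Temperature: 11860K
11860K > 6800K → blue sky
Classification: blue sky


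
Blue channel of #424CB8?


Color: #424CB8
R = 42 = 66
G = 4C = 76
B = B8 = 184
Blue = 184


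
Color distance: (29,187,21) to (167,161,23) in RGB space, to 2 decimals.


d = √[(R₁-R₂)² + (G₁-G₂)² + (B₁-B₂)²]
d = √[(29-167)² + (187-161)² + (21-23)²]
d = √[19044 + 676 + 4]
d = √19724
d ≈ 140.44


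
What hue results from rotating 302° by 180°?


New hue = (H + rotation) mod 360
New hue = (302 + 180) mod 360
= 482 mod 360
= 122°


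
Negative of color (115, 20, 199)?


Invert: (255-R, 255-G, 255-B)
R: 255-115 = 140
G: 255-20 = 235
B: 255-199 = 56
= RGB(140, 235, 56)


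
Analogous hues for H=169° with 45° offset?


Base hue: 169°
Left analog: (169 - 45) mod 360 = 124°
Right analog: (169 + 45) mod 360 = 214°
Analogous hues = 124° and 214°


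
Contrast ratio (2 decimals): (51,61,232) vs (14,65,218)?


Linearize each sRGB channel c=v/255: c/12.92 if c ≤ 0.04045 else ((c+0.055)/1.055)^2.4
L = 0.2126×R_lin + 0.7152×G_lin + 0.0722×B_lin
Color 1 (51,61,232):
  R=51: 51/255≈0.2000 > 0.04045 → ((0.2000+0.055)/1.055)^2.4 ≈ 0.03310
  G=61: 61/255≈0.2392 > 0.04045 → ((0.2392+0.055)/1.055)^2.4 ≈ 0.04667
  B=232: 232/255≈0.9098 > 0.04045 → ((0.9098+0.055)/1.055)^2.4 ≈ 0.80695
  L1 = 0.2126×0.03310 + 0.7152×0.04667 + 0.0722×0.80695 ≈ 0.09867
Color 2 (14,65,218):
  R=14: 14/255≈0.0549 > 0.04045 → ((0.0549+0.055)/1.055)^2.4 ≈ 0.00439
  G=65: 65/255≈0.2549 > 0.04045 → ((0.2549+0.055)/1.055)^2.4 ≈ 0.05286
  B=218: 218/255≈0.8549 > 0.04045 → ((0.8549+0.055)/1.055)^2.4 ≈ 0.70110
  L2 = 0.2126×0.00439 + 0.7152×0.05286 + 0.0722×0.70110 ≈ 0.08936
Lighter = 0.09867, Darker = 0.08936
Ratio = (L_lighter + 0.05) / (L_darker + 0.05)
Ratio = (0.09867 + 0.05) / (0.08936 + 0.05) = 0.14867 / 0.13936 ≈ 1.0668
Ratio ≈ 1.07:1


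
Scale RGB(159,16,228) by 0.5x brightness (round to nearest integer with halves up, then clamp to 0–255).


Multiply each channel by 0.5, round half up, clamp to [0, 255]
R: 159×0.5 = 79.5 → round → 80
G: 16×0.5 = 8
B: 228×0.5 = 114
= RGB(80, 8, 114)


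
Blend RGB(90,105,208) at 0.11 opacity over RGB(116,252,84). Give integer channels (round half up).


C = α×F + (1-α)×B, with 1-α = 0.89
R: 0.11×90 + 0.89×116 = 9.90 + 103.24 = 113.14 → 113
G: 0.11×105 + 0.89×252 = 11.55 + 224.28 = 235.83 → 236
B: 0.11×208 + 0.89×84 = 22.88 + 74.76 = 97.64 → 98
= RGB(113, 236, 98)


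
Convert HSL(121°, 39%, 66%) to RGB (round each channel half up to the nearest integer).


H=121°, S=0.39, L=0.66
C = (1-|2L-1|)×S = (1-|0.32|)×0.39 = 0.2652
H' = H/60 = 121/60 ≈ 2.0167; X = C×(1-|H' mod 2 - 1|) = 0.00442
m = L - C/2 = 0.66 - 0.1326 = 0.5274
Sector ⌊H'⌋ = 2 → (R',G',B') = (0.0, 0.2652, 0.00442)
RGB = ((R'+m)×255, (G'+m)×255, (B'+m)×255) = (134.487, 202.113, 135.6141)
Round half up → RGB(134, 202, 136)


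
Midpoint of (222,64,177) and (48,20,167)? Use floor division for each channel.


Midpoint: each channel = ⌊(C₁+C₂)/2⌋
R: ⌊(222+48)/2⌋ = 135
G: ⌊(64+20)/2⌋ = 42
B: ⌊(177+167)/2⌋ = 172
= RGB(135, 42, 172)


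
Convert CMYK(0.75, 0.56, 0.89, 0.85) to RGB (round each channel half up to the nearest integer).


R = 255 × (1-C) × (1-K) = 255 × 0.25 × 0.15 = 9.5625 → 10
G = 255 × (1-M) × (1-K) = 255 × 0.44 × 0.15 = 16.83 → 17
B = 255 × (1-Y) × (1-K) = 255 × 0.11 × 0.15 = 4.2075 → 4
= RGB(10, 17, 4)


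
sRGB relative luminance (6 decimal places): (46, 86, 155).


Linearize each channel (sRGB transfer function): c = v/255; c_lin = c/12.92 if c ≤ 0.04045, else ((c+0.055)/1.055)^2.4
  R: 46/255 ≈ 0.180392 > 0.04045 → ((0.180392+0.055)/1.055)^2.4 ≈ 0.027321
  G: 86/255 ≈ 0.337255 > 0.04045 → ((0.337255+0.055)/1.055)^2.4 ≈ 0.093059
  B: 155/255 ≈ 0.607843 > 0.04045 → ((0.607843+0.055)/1.055)^2.4 ≈ 0.327778
R_lin = 0.027321, G_lin = 0.093059, B_lin = 0.327778
L = 0.2126×R + 0.7152×G + 0.0722×B
L = 0.2126×0.027321 + 0.7152×0.093059 + 0.0722×0.327778
L ≈ 0.096030


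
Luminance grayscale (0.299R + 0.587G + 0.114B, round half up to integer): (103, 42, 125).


Gray = 0.299×R + 0.587×G + 0.114×B
Gray = 0.299×103 + 0.587×42 + 0.114×125
Gray = 30.797 + 24.654 + 14.250
Gray = 69.701 → round half up → 70
Gray = 70


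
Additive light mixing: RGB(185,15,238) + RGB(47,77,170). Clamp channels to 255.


Additive: each channel = min(255, C₁+C₂)
R: 185+47 = 232 → 232
G: 15+77 = 92 → 92
B: 238+170 = 408 → 255
= RGB(232, 92, 255)


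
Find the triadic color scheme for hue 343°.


Triadic: equally spaced at 120° intervals
H1 = 343°
H2 = (343 + 120) mod 360 = 103°
H3 = (343 + 240) mod 360 = 223°
Triadic = 343°, 103°, 223°


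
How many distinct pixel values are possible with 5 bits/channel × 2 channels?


Total bits = 5 bits/channel × 2 channels = 10 bits
Distinct pixel values = 2^10
= 1,024 pixel values


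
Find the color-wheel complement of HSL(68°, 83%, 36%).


Complement = opposite side of color wheel = hue + 180°
H' = (68 + 180) mod 360 = 248°
S and L unchanged.
= HSL(248°, 83%, 36%)


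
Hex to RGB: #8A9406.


8A → 138 (R)
94 → 148 (G)
06 → 6 (B)
= RGB(138, 148, 6)


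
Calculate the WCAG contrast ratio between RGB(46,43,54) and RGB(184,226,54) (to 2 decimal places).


Linearize each sRGB channel c=v/255: c/12.92 if c ≤ 0.04045 else ((c+0.055)/1.055)^2.4
L = 0.2126×R_lin + 0.7152×G_lin + 0.0722×B_lin
Color 1 (46,43,54):
  R=46: 46/255≈0.1804 > 0.04045 → ((0.1804+0.055)/1.055)^2.4 ≈ 0.02732
  G=43: 43/255≈0.1686 > 0.04045 → ((0.1686+0.055)/1.055)^2.4 ≈ 0.02416
  B=54: 54/255≈0.2118 > 0.04045 → ((0.2118+0.055)/1.055)^2.4 ≈ 0.03689
  L1 = 0.2126×0.02732 + 0.7152×0.02416 + 0.0722×0.03689 ≈ 0.02575
Color 2 (184,226,54):
  R=184: 184/255≈0.7216 > 0.04045 → ((0.7216+0.055)/1.055)^2.4 ≈ 0.47932
  G=226: 226/255≈0.8863 > 0.04045 → ((0.8863+0.055)/1.055)^2.4 ≈ 0.76052
  B=54: 54/255≈0.2118 > 0.04045 → ((0.2118+0.055)/1.055)^2.4 ≈ 0.03689
  L2 = 0.2126×0.47932 + 0.7152×0.76052 + 0.0722×0.03689 ≈ 0.64849
Lighter = 0.64849, Darker = 0.02575
Ratio = (L_lighter + 0.05) / (L_darker + 0.05)
Ratio = (0.64849 + 0.05) / (0.02575 + 0.05) = 0.69849 / 0.07575 ≈ 9.2211
Ratio ≈ 9.22:1


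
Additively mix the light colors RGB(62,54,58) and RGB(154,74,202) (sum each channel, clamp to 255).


Additive: each channel = min(255, C₁+C₂)
R: 62+154 = 216 → 216
G: 54+74 = 128 → 128
B: 58+202 = 260 → 255
= RGB(216, 128, 255)


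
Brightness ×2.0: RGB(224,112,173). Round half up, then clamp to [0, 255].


Multiply each channel by 2.0, round half up, clamp to [0, 255]
R: 224×2.0 = 448 → clamp → 255
G: 112×2.0 = 224
B: 173×2.0 = 346 → clamp → 255
= RGB(255, 224, 255)


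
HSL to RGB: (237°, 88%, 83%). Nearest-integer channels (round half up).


H=237°, S=0.88, L=0.83
C = (1-|2L-1|)×S = (1-|0.66|)×0.88 = 0.2992
H' = H/60 = 237/60 ≈ 3.9500; X = C×(1-|H' mod 2 - 1|) = 0.01496
m = L - C/2 = 0.83 - 0.1496 = 0.6804
Sector ⌊H'⌋ = 3 → (R',G',B') = (0.0, 0.01496, 0.2992)
RGB = ((R'+m)×255, (G'+m)×255, (B'+m)×255) = (173.502, 177.3168, 249.798)
Round half up → RGB(174, 177, 250)


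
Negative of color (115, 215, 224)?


Invert: (255-R, 255-G, 255-B)
R: 255-115 = 140
G: 255-215 = 40
B: 255-224 = 31
= RGB(140, 40, 31)


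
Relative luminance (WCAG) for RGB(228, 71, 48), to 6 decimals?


Linearize each channel (sRGB transfer function): c = v/255; c_lin = c/12.92 if c ≤ 0.04045, else ((c+0.055)/1.055)^2.4
  R: 228/255 ≈ 0.894118 > 0.04045 → ((0.894118+0.055)/1.055)^2.4 ≈ 0.775822
  G: 71/255 ≈ 0.278431 > 0.04045 → ((0.278431+0.055)/1.055)^2.4 ≈ 0.063010
  B: 48/255 ≈ 0.188235 > 0.04045 → ((0.188235+0.055)/1.055)^2.4 ≈ 0.029557
R_lin = 0.775822, G_lin = 0.063010, B_lin = 0.029557
L = 0.2126×R + 0.7152×G + 0.0722×B
L = 0.2126×0.775822 + 0.7152×0.063010 + 0.0722×0.029557
L ≈ 0.212139


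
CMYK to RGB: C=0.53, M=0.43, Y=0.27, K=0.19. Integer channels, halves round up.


R = 255 × (1-C) × (1-K) = 255 × 0.47 × 0.81 = 97.0785 → 97
G = 255 × (1-M) × (1-K) = 255 × 0.57 × 0.81 = 117.7335 → 118
B = 255 × (1-Y) × (1-K) = 255 × 0.73 × 0.81 = 150.7815 → 151
= RGB(97, 118, 151)


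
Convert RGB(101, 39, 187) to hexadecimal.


R = 101 → 65 (hex)
G = 39 → 27 (hex)
B = 187 → BB (hex)
Hex = #6527BB


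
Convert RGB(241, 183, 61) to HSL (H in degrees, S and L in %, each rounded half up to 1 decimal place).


Normalize: R'=241/255≈0.9451, G'=183/255≈0.7176, B'=61/255≈0.2392
Max=241/255, Min=61/255, Δ=Max-Min=180/255
L = (Max+Min)/2 = (241+61)/510 = 302/510 = 0.59215… → L = 59.2%
L > 0.5 → S = Δ/(2-Max-Min) = 180/(510-241-61) = 180/208 = 0.86538… → S = 86.5%
(the 1/255 factors cancel in S and H, so raw channel differences can be used)
Max is R' → H = 60 × (((G-B)/Δ) mod 6) = 60 × (((183-61)/180) mod 6)
  122/180 = 0.6777…
  H = 60 × 0.6777… = 40.666…° → H = 40.7°
= HSL(40.7°, 86.5%, 59.2%)


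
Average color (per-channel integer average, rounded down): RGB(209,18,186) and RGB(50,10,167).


Midpoint: each channel = ⌊(C₁+C₂)/2⌋
R: ⌊(209+50)/2⌋ = 129
G: ⌊(18+10)/2⌋ = 14
B: ⌊(186+167)/2⌋ = 176
= RGB(129, 14, 176)


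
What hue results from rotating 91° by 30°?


New hue = (H + rotation) mod 360
New hue = (91 + 30) mod 360
= 121 mod 360
= 121°


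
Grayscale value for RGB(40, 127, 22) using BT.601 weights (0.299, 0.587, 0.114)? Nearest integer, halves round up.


Gray = 0.299×R + 0.587×G + 0.114×B
Gray = 0.299×40 + 0.587×127 + 0.114×22
Gray = 11.960 + 74.549 + 2.508
Gray = 89.017 → round half up → 89
Gray = 89


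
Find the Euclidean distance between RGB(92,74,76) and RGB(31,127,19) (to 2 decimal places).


d = √[(R₁-R₂)² + (G₁-G₂)² + (B₁-B₂)²]
d = √[(92-31)² + (74-127)² + (76-19)²]
d = √[3721 + 2809 + 3249]
d = √9779
d ≈ 98.89


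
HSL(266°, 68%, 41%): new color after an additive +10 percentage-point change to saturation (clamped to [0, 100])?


Original S = 68%
Adjustment = +10 percentage points
New S = 68 + (10) = 78
Clamp to [0, 100] → 78
= HSL(266°, 78%, 41%)


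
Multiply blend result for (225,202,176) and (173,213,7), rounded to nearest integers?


Multiply: C = A×B/255, rounded to nearest integer
R: 225×173/255 = 38925/255 ≈ 152.647 → 153
G: 202×213/255 = 43026/255 ≈ 168.729 → 169
B: 176×7/255 = 1232/255 ≈ 4.831 → 5
= RGB(153, 169, 5)


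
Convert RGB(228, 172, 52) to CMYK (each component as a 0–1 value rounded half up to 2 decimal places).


R'=228/255≈0.8941, G'=172/255≈0.6745, B'=52/255≈0.2039
K = 1 - max(R',G',B') = 1 - 228/255 = 27/255 = 0.10588… → 0.11
(1-R'-K)/(1-K) simplifies to (max-R)/max with max = 228:
C = (228-228)/228 = 0/228 = 0 → 0.00
M = (228-172)/228 = 56/228 = 0.24561… → 0.25
Y = (228-52)/228 = 176/228 = 0.77192… → 0.77
= CMYK(0.00, 0.25, 0.77, 0.11)


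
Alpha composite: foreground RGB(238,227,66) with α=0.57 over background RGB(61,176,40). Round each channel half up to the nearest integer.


C = α×F + (1-α)×B, with 1-α = 0.43
R: 0.57×238 + 0.43×61 = 135.66 + 26.23 = 161.89 → 162
G: 0.57×227 + 0.43×176 = 129.39 + 75.68 = 205.07 → 205
B: 0.57×66 + 0.43×40 = 37.62 + 17.20 = 54.82 → 55
= RGB(162, 205, 55)


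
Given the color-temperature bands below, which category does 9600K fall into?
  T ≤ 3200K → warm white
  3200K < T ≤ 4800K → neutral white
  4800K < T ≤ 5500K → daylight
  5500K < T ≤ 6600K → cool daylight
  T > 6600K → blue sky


Temperature: 9600K
9600K > 6600K → blue sky
Classification: blue sky


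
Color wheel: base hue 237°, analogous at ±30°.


Base hue: 237°
Left analog: (237 - 30) mod 360 = 207°
Right analog: (237 + 30) mod 360 = 267°
Analogous hues = 207° and 267°


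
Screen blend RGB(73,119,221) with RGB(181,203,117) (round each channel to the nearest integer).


Screen: C = 255 - (255-A)×(255-B)/255, rounded to nearest integer
R: 255 - (255-73)×(255-181)/255 = 255 - 13468/255 ≈ 255 - 52.816 = 202.184 → 202
G: 255 - (255-119)×(255-203)/255 = 255 - 7072/255 ≈ 255 - 27.733 = 227.267 → 227
B: 255 - (255-221)×(255-117)/255 = 255 - 4692/255 ≈ 255 - 18.400 = 236.600 → 237
= RGB(202, 227, 237)


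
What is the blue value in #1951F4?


Color: #1951F4
R = 19 = 25
G = 51 = 81
B = F4 = 244
Blue = 244


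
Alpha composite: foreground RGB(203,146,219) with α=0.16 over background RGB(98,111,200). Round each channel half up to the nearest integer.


C = α×F + (1-α)×B, with 1-α = 0.84
R: 0.16×203 + 0.84×98 = 32.48 + 82.32 = 114.80 → 115
G: 0.16×146 + 0.84×111 = 23.36 + 93.24 = 116.60 → 117
B: 0.16×219 + 0.84×200 = 35.04 + 168.00 = 203.04 → 203
= RGB(115, 117, 203)


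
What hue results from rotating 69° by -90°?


New hue = (H + rotation) mod 360
New hue = (69 -90) mod 360
= -21 mod 360
= 339°


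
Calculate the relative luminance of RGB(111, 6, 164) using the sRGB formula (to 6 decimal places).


Linearize each channel (sRGB transfer function): c = v/255; c_lin = c/12.92 if c ≤ 0.04045, else ((c+0.055)/1.055)^2.4
  R: 111/255 ≈ 0.435294 > 0.04045 → ((0.435294+0.055)/1.055)^2.4 ≈ 0.158961
  G: 6/255 ≈ 0.023529 ≤ 0.04045 → 0.023529/12.92 ≈ 0.001821
  B: 164/255 ≈ 0.643137 > 0.04045 → ((0.643137+0.055)/1.055)^2.4 ≈ 0.371238
R_lin = 0.158961, G_lin = 0.001821, B_lin = 0.371238
L = 0.2126×R + 0.7152×G + 0.0722×B
L = 0.2126×0.158961 + 0.7152×0.001821 + 0.0722×0.371238
L ≈ 0.061901


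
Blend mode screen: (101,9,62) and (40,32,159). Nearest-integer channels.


Screen: C = 255 - (255-A)×(255-B)/255, rounded to nearest integer
R: 255 - (255-101)×(255-40)/255 = 255 - 33110/255 ≈ 255 - 129.843 = 125.157 → 125
G: 255 - (255-9)×(255-32)/255 = 255 - 54858/255 ≈ 255 - 215.129 = 39.871 → 40
B: 255 - (255-62)×(255-159)/255 = 255 - 18528/255 ≈ 255 - 72.659 = 182.341 → 182
= RGB(125, 40, 182)


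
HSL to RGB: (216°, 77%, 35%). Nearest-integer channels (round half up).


H=216°, S=0.77, L=0.35
C = (1-|2L-1|)×S = (1-|-0.30|)×0.77 = 0.539
H' = H/60 = 216/60 ≈ 3.6000; X = C×(1-|H' mod 2 - 1|) = 0.2156
m = L - C/2 = 0.35 - 0.2695 = 0.0805
Sector ⌊H'⌋ = 3 → (R',G',B') = (0.0, 0.2156, 0.539)
RGB = ((R'+m)×255, (G'+m)×255, (B'+m)×255) = (20.5275, 75.5055, 157.9725)
Round half up → RGB(21, 76, 158)


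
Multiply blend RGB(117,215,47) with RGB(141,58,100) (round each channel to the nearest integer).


Multiply: C = A×B/255, rounded to nearest integer
R: 117×141/255 = 16497/255 ≈ 64.694 → 65
G: 215×58/255 = 12470/255 ≈ 48.902 → 49
B: 47×100/255 = 4700/255 ≈ 18.431 → 18
= RGB(65, 49, 18)


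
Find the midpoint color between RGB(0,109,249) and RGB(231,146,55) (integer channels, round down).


Midpoint: each channel = ⌊(C₁+C₂)/2⌋
R: ⌊(0+231)/2⌋ = 115
G: ⌊(109+146)/2⌋ = 127
B: ⌊(249+55)/2⌋ = 152
= RGB(115, 127, 152)


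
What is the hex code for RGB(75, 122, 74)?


R = 75 → 4B (hex)
G = 122 → 7A (hex)
B = 74 → 4A (hex)
Hex = #4B7A4A


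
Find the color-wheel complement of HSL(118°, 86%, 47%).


Complement = opposite side of color wheel = hue + 180°
H' = (118 + 180) mod 360 = 298°
S and L unchanged.
= HSL(298°, 86%, 47%)


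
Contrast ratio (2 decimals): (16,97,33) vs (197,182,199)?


Linearize each sRGB channel c=v/255: c/12.92 if c ≤ 0.04045 else ((c+0.055)/1.055)^2.4
L = 0.2126×R_lin + 0.7152×G_lin + 0.0722×B_lin
Color 1 (16,97,33):
  R=16: 16/255≈0.0627 > 0.04045 → ((0.0627+0.055)/1.055)^2.4 ≈ 0.00518
  G=97: 97/255≈0.3804 > 0.04045 → ((0.3804+0.055)/1.055)^2.4 ≈ 0.11954
  B=33: 33/255≈0.1294 > 0.04045 → ((0.1294+0.055)/1.055)^2.4 ≈ 0.01521
  L1 = 0.2126×0.00518 + 0.7152×0.11954 + 0.0722×0.01521 ≈ 0.08769
Color 2 (197,182,199):
  R=197: 197/255≈0.7725 > 0.04045 → ((0.7725+0.055)/1.055)^2.4 ≈ 0.55834
  G=182: 182/255≈0.7137 > 0.04045 → ((0.7137+0.055)/1.055)^2.4 ≈ 0.46778
  B=199: 199/255≈0.7804 > 0.04045 → ((0.7804+0.055)/1.055)^2.4 ≈ 0.57112
  L2 = 0.2126×0.55834 + 0.7152×0.46778 + 0.0722×0.57112 ≈ 0.49450
Lighter = 0.49450, Darker = 0.08769
Ratio = (L_lighter + 0.05) / (L_darker + 0.05)
Ratio = (0.49450 + 0.05) / (0.08769 + 0.05) = 0.54450 / 0.13769 ≈ 3.9544
Ratio ≈ 3.95:1


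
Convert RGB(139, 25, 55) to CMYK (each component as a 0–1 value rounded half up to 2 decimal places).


R'=139/255≈0.5451, G'=25/255≈0.0980, B'=55/255≈0.2157
K = 1 - max(R',G',B') = 1 - 139/255 = 116/255 = 0.45490… → 0.45
(1-R'-K)/(1-K) simplifies to (max-R)/max with max = 139:
C = (139-139)/139 = 0/139 = 0 → 0.00
M = (139-25)/139 = 114/139 = 0.82014… → 0.82
Y = (139-55)/139 = 84/139 = 0.60431… → 0.60
= CMYK(0.00, 0.82, 0.60, 0.45)


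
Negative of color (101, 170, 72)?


Invert: (255-R, 255-G, 255-B)
R: 255-101 = 154
G: 255-170 = 85
B: 255-72 = 183
= RGB(154, 85, 183)


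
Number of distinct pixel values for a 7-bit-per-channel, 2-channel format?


Total bits = 7 bits/channel × 2 channels = 14 bits
Distinct pixel values = 2^14
= 16,384 pixel values


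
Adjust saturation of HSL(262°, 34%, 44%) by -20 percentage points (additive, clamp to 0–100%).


Original S = 34%
Adjustment = -20 percentage points
New S = 34 + (-20) = 14
Clamp to [0, 100] → 14
= HSL(262°, 14%, 44%)


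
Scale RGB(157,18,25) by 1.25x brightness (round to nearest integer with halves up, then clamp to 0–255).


Multiply each channel by 1.25, round half up, clamp to [0, 255]
R: 157×1.25 = 196.25 → round → 196
G: 18×1.25 = 22.5 → round → 23
B: 25×1.25 = 31.25 → round → 31
= RGB(196, 23, 31)


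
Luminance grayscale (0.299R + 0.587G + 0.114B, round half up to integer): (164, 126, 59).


Gray = 0.299×R + 0.587×G + 0.114×B
Gray = 0.299×164 + 0.587×126 + 0.114×59
Gray = 49.036 + 73.962 + 6.726
Gray = 129.724 → round half up → 130
Gray = 130


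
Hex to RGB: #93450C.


93 → 147 (R)
45 → 69 (G)
0C → 12 (B)
= RGB(147, 69, 12)


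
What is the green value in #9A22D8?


Color: #9A22D8
R = 9A = 154
G = 22 = 34
B = D8 = 216
Green = 34


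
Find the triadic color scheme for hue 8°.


Triadic: equally spaced at 120° intervals
H1 = 8°
H2 = (8 + 120) mod 360 = 128°
H3 = (8 + 240) mod 360 = 248°
Triadic = 8°, 128°, 248°


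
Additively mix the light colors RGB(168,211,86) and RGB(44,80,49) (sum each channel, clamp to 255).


Additive: each channel = min(255, C₁+C₂)
R: 168+44 = 212 → 212
G: 211+80 = 291 → 255
B: 86+49 = 135 → 135
= RGB(212, 255, 135)


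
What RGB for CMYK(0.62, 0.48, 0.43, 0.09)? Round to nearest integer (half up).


R = 255 × (1-C) × (1-K) = 255 × 0.38 × 0.91 = 88.179 → 88
G = 255 × (1-M) × (1-K) = 255 × 0.52 × 0.91 = 120.666 → 121
B = 255 × (1-Y) × (1-K) = 255 × 0.57 × 0.91 = 132.2685 → 132
= RGB(88, 121, 132)


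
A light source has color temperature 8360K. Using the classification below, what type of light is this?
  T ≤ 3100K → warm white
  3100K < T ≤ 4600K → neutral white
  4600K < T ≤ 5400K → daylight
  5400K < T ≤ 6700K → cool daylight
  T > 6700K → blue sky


Temperature: 8360K
8360K > 6700K → blue sky
Classification: blue sky


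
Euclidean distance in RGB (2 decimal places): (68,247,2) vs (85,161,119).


d = √[(R₁-R₂)² + (G₁-G₂)² + (B₁-B₂)²]
d = √[(68-85)² + (247-161)² + (2-119)²]
d = √[289 + 7396 + 13689]
d = √21374
d ≈ 146.20


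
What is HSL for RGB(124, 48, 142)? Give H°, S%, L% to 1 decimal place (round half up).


Normalize: R'=124/255≈0.4863, G'=48/255≈0.1882, B'=142/255≈0.5569
Max=142/255, Min=48/255, Δ=Max-Min=94/255
L = (Max+Min)/2 = (142+48)/510 = 190/510 = 0.37254… → L = 37.3%
L ≤ 0.5 → S = Δ/(Max+Min) = 94/(142+48) = 94/190 = 0.49473… → S = 49.5%
(the 1/255 factors cancel in S and H, so raw channel differences can be used)
Max is B' → H = 60 × ((R-G)/Δ + 4) = 60 × ((124-48)/94 + 4)
  76/94 + 4 = 0.8085… + 4 = 4.8085…
  H = 60 × 4.8085… = 288.510…° → H = 288.5°
= HSL(288.5°, 49.5%, 37.3%)


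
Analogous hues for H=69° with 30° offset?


Base hue: 69°
Left analog: (69 - 30) mod 360 = 39°
Right analog: (69 + 30) mod 360 = 99°
Analogous hues = 39° and 99°


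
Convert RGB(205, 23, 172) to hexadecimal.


R = 205 → CD (hex)
G = 23 → 17 (hex)
B = 172 → AC (hex)
Hex = #CD17AC


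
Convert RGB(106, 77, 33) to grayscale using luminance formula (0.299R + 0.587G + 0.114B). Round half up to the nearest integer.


Gray = 0.299×R + 0.587×G + 0.114×B
Gray = 0.299×106 + 0.587×77 + 0.114×33
Gray = 31.694 + 45.199 + 3.762
Gray = 80.655 → round half up → 81
Gray = 81


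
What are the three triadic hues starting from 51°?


Triadic: equally spaced at 120° intervals
H1 = 51°
H2 = (51 + 120) mod 360 = 171°
H3 = (51 + 240) mod 360 = 291°
Triadic = 51°, 171°, 291°


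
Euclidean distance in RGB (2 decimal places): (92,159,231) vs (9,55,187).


d = √[(R₁-R₂)² + (G₁-G₂)² + (B₁-B₂)²]
d = √[(92-9)² + (159-55)² + (231-187)²]
d = √[6889 + 10816 + 1936]
d = √19641
d ≈ 140.15


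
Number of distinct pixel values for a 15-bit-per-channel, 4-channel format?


Total bits = 15 bits/channel × 4 channels = 60 bits
Distinct pixel values = 2^60
= 1,152,921,504,606,846,976 pixel values


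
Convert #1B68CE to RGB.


1B → 27 (R)
68 → 104 (G)
CE → 206 (B)
= RGB(27, 104, 206)


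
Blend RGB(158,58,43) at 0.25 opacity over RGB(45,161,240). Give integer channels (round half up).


C = α×F + (1-α)×B, with 1-α = 0.75
R: 0.25×158 + 0.75×45 = 39.50 + 33.75 = 73.25 → 73
G: 0.25×58 + 0.75×161 = 14.50 + 120.75 = 135.25 → 135
B: 0.25×43 + 0.75×240 = 10.75 + 180.00 = 190.75 → 191
= RGB(73, 135, 191)


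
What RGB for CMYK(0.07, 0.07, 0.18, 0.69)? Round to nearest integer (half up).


R = 255 × (1-C) × (1-K) = 255 × 0.93 × 0.31 = 73.5165 → 74
G = 255 × (1-M) × (1-K) = 255 × 0.93 × 0.31 = 73.5165 → 74
B = 255 × (1-Y) × (1-K) = 255 × 0.82 × 0.31 = 64.821 → 65
= RGB(74, 74, 65)


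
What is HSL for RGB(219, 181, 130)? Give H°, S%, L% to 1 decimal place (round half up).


Normalize: R'=219/255≈0.8588, G'=181/255≈0.7098, B'=130/255≈0.5098
Max=219/255, Min=130/255, Δ=Max-Min=89/255
L = (Max+Min)/2 = (219+130)/510 = 349/510 = 0.68431… → L = 68.4%
L > 0.5 → S = Δ/(2-Max-Min) = 89/(510-219-130) = 89/161 = 0.55279… → S = 55.3%
(the 1/255 factors cancel in S and H, so raw channel differences can be used)
Max is R' → H = 60 × (((G-B)/Δ) mod 6) = 60 × (((181-130)/89) mod 6)
  51/89 = 0.5730…
  H = 60 × 0.5730… = 34.382…° → H = 34.4°
= HSL(34.4°, 55.3%, 68.4%)


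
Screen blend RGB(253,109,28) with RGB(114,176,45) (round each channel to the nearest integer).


Screen: C = 255 - (255-A)×(255-B)/255, rounded to nearest integer
R: 255 - (255-253)×(255-114)/255 = 255 - 282/255 ≈ 255 - 1.106 = 253.894 → 254
G: 255 - (255-109)×(255-176)/255 = 255 - 11534/255 ≈ 255 - 45.231 = 209.769 → 210
B: 255 - (255-28)×(255-45)/255 = 255 - 47670/255 ≈ 255 - 186.941 = 68.059 → 68
= RGB(254, 210, 68)


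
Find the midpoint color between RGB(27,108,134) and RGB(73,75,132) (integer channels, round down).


Midpoint: each channel = ⌊(C₁+C₂)/2⌋
R: ⌊(27+73)/2⌋ = 50
G: ⌊(108+75)/2⌋ = 91
B: ⌊(134+132)/2⌋ = 133
= RGB(50, 91, 133)


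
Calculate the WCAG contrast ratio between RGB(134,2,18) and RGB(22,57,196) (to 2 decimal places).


Linearize each sRGB channel c=v/255: c/12.92 if c ≤ 0.04045 else ((c+0.055)/1.055)^2.4
L = 0.2126×R_lin + 0.7152×G_lin + 0.0722×B_lin
Color 1 (134,2,18):
  R=134: 134/255≈0.5255 > 0.04045 → ((0.5255+0.055)/1.055)^2.4 ≈ 0.23840
  G=2: 2/255≈0.0078 ≤ 0.04045 → 0.0078/12.92 ≈ 0.00061
  B=18: 18/255≈0.0706 > 0.04045 → ((0.0706+0.055)/1.055)^2.4 ≈ 0.00605
  L1 = 0.2126×0.23840 + 0.7152×0.00061 + 0.0722×0.00605 ≈ 0.05155
Color 2 (22,57,196):
  R=22: 22/255≈0.0863 > 0.04045 → ((0.0863+0.055)/1.055)^2.4 ≈ 0.00802
  G=57: 57/255≈0.2235 > 0.04045 → ((0.2235+0.055)/1.055)^2.4 ≈ 0.04092
  B=196: 196/255≈0.7686 > 0.04045 → ((0.7686+0.055)/1.055)^2.4 ≈ 0.55201
  L2 = 0.2126×0.00802 + 0.7152×0.04092 + 0.0722×0.55201 ≈ 0.07082
Lighter = 0.07082, Darker = 0.05155
Ratio = (L_lighter + 0.05) / (L_darker + 0.05)
Ratio = (0.07082 + 0.05) / (0.05155 + 0.05) = 0.12082 / 0.10155 ≈ 1.1897
Ratio ≈ 1.19:1


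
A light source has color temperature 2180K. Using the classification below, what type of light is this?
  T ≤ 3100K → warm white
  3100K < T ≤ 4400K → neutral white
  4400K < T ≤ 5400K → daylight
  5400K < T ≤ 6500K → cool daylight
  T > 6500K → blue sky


Temperature: 2180K
2180K ≤ 3100K → warm white
Classification: warm white


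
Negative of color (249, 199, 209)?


Invert: (255-R, 255-G, 255-B)
R: 255-249 = 6
G: 255-199 = 56
B: 255-209 = 46
= RGB(6, 56, 46)


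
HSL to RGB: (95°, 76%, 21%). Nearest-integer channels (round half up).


H=95°, S=0.76, L=0.21
C = (1-|2L-1|)×S = (1-|-0.58|)×0.76 = 0.3192
H' = H/60 = 95/60 ≈ 1.5833; X = C×(1-|H' mod 2 - 1|) = 0.133
m = L - C/2 = 0.21 - 0.1596 = 0.0504
Sector ⌊H'⌋ = 1 → (R',G',B') = (0.133, 0.3192, 0.0)
RGB = ((R'+m)×255, (G'+m)×255, (B'+m)×255) = (46.767, 94.248, 12.852)
Round half up → RGB(47, 94, 13)


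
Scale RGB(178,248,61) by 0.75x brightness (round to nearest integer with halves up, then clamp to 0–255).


Multiply each channel by 0.75, round half up, clamp to [0, 255]
R: 178×0.75 = 133.5 → round → 134
G: 248×0.75 = 186
B: 61×0.75 = 45.75 → round → 46
= RGB(134, 186, 46)


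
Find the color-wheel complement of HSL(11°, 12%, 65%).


Complement = opposite side of color wheel = hue + 180°
H' = (11 + 180) mod 360 = 191°
S and L unchanged.
= HSL(191°, 12%, 65%)


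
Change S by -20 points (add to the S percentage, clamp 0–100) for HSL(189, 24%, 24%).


Original S = 24%
Adjustment = -20 percentage points
New S = 24 + (-20) = 4
Clamp to [0, 100] → 4
= HSL(189°, 4%, 24%)


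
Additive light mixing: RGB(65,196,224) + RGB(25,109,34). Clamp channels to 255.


Additive: each channel = min(255, C₁+C₂)
R: 65+25 = 90 → 90
G: 196+109 = 305 → 255
B: 224+34 = 258 → 255
= RGB(90, 255, 255)


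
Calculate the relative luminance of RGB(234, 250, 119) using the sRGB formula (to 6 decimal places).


Linearize each channel (sRGB transfer function): c = v/255; c_lin = c/12.92 if c ≤ 0.04045, else ((c+0.055)/1.055)^2.4
  R: 234/255 ≈ 0.917647 > 0.04045 → ((0.917647+0.055)/1.055)^2.4 ≈ 0.822786
  G: 250/255 ≈ 0.980392 > 0.04045 → ((0.980392+0.055)/1.055)^2.4 ≈ 0.955973
  B: 119/255 ≈ 0.466667 > 0.04045 → ((0.466667+0.055)/1.055)^2.4 ≈ 0.184475
R_lin = 0.822786, G_lin = 0.955973, B_lin = 0.184475
L = 0.2126×R + 0.7152×G + 0.0722×B
L = 0.2126×0.822786 + 0.7152×0.955973 + 0.0722×0.184475
L ≈ 0.871955


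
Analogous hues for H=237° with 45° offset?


Base hue: 237°
Left analog: (237 - 45) mod 360 = 192°
Right analog: (237 + 45) mod 360 = 282°
Analogous hues = 192° and 282°


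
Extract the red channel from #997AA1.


Color: #997AA1
R = 99 = 153
G = 7A = 122
B = A1 = 161
Red = 153


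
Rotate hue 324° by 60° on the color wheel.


New hue = (H + rotation) mod 360
New hue = (324 + 60) mod 360
= 384 mod 360
= 24°


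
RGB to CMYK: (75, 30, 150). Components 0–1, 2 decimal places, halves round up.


R'=75/255≈0.2941, G'=30/255≈0.1176, B'=150/255≈0.5882
K = 1 - max(R',G',B') = 1 - 150/255 = 105/255 = 0.41176… → 0.41
(1-R'-K)/(1-K) simplifies to (max-R)/max with max = 150:
C = (150-75)/150 = 75/150 = 0.5 → 0.50
M = (150-30)/150 = 120/150 = 0.8 → 0.80
Y = (150-150)/150 = 0/150 = 0 → 0.00
= CMYK(0.50, 0.80, 0.00, 0.41)


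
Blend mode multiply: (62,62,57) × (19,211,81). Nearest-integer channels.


Multiply: C = A×B/255, rounded to nearest integer
R: 62×19/255 = 1178/255 ≈ 4.620 → 5
G: 62×211/255 = 13082/255 ≈ 51.302 → 51
B: 57×81/255 = 4617/255 ≈ 18.106 → 18
= RGB(5, 51, 18)


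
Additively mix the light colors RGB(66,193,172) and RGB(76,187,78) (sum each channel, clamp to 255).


Additive: each channel = min(255, C₁+C₂)
R: 66+76 = 142 → 142
G: 193+187 = 380 → 255
B: 172+78 = 250 → 250
= RGB(142, 255, 250)


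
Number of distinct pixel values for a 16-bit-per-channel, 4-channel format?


Total bits = 16 bits/channel × 4 channels = 64 bits
Distinct pixel values = 2^64
= 18,446,744,073,709,551,616 pixel values


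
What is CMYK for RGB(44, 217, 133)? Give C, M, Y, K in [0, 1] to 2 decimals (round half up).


R'=44/255≈0.1725, G'=217/255≈0.8510, B'=133/255≈0.5216
K = 1 - max(R',G',B') = 1 - 217/255 = 38/255 = 0.14901… → 0.15
(1-R'-K)/(1-K) simplifies to (max-R)/max with max = 217:
C = (217-44)/217 = 173/217 = 0.79723… → 0.80
M = (217-217)/217 = 0/217 = 0 → 0.00
Y = (217-133)/217 = 84/217 = 0.38709… → 0.39
= CMYK(0.80, 0.00, 0.39, 0.15)


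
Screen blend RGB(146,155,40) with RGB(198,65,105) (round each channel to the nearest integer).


Screen: C = 255 - (255-A)×(255-B)/255, rounded to nearest integer
R: 255 - (255-146)×(255-198)/255 = 255 - 6213/255 ≈ 255 - 24.365 = 230.635 → 231
G: 255 - (255-155)×(255-65)/255 = 255 - 19000/255 ≈ 255 - 74.510 = 180.490 → 180
B: 255 - (255-40)×(255-105)/255 = 255 - 32250/255 ≈ 255 - 126.471 = 128.529 → 129
= RGB(231, 180, 129)


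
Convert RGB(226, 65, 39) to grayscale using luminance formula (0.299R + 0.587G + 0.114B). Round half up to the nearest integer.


Gray = 0.299×R + 0.587×G + 0.114×B
Gray = 0.299×226 + 0.587×65 + 0.114×39
Gray = 67.574 + 38.155 + 4.446
Gray = 110.175 → round half up → 110
Gray = 110


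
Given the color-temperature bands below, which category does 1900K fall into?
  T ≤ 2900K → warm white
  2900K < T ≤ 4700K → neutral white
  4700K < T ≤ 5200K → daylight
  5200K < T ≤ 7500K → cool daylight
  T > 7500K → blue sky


Temperature: 1900K
1900K ≤ 2900K → warm white
Classification: warm white


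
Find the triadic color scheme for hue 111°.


Triadic: equally spaced at 120° intervals
H1 = 111°
H2 = (111 + 120) mod 360 = 231°
H3 = (111 + 240) mod 360 = 351°
Triadic = 111°, 231°, 351°
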